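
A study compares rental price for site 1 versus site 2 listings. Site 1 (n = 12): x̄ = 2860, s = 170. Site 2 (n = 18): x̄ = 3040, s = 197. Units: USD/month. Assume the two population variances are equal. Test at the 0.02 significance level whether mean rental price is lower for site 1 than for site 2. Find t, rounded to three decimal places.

Let group 1 = site 1, group 2 = site 2. H0: μ_1 = μ_2; H1: μ_1 < μ_2 (two-sample pooled-variance t-test, left-tailed).
s_p² = [(12−1)·170² + (18−1)·197²]/(12+18−2) = 34916.2
t = (2860 − 3040)/√[34916.2·(1/12 + 1/18)] = -2.585
df = n₁ + n₂ − 2 = 28
p-value = P(T ≤ -2.585) ≈ 0.008
Since p ≈ 0.008 < α = 0.02, reject H0; the data support H1.

-2.585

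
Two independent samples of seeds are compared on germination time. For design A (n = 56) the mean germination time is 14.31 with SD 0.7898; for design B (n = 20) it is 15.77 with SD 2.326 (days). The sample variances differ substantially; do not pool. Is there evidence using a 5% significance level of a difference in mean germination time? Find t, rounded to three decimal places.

-2.751

Let group 1 = design A, group 2 = design B. H0: μ_1 = μ_2; H1: μ_1 ≠ μ_2 (Welch's two-sample t-test, two-sided).
t = (x̄_1 − x̄_2)/√(s_1²/n_1 + s_2²/n_2) = (14.31 − 15.77)/√(0.7898²/56 + 2.326²/20) = -2.751
Welch–Satterthwaite df ≈ 20.58
Two-sided p-value ≈ 0.0121
Since p ≈ 0.0121 < α = 0.05, reject H0; the evidence is statistically significant.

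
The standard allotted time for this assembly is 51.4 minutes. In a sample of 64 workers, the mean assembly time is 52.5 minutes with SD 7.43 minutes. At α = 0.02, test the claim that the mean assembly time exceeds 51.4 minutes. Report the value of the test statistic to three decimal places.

1.184

H0: μ = 51.4; H1: μ > 51.4 (one-sample t-test, right-tailed).
t = (x̄ − μ₀)/(s/√n) = (52.5 − 51.4)/(7.43/√64) = 1.184
df = n − 1 = 63
p-value = P(T ≥ 1.184) ≈ 0.120
Since p ≈ 0.120 > α = 0.02, fail to reject H0; the evidence is not statistically significant.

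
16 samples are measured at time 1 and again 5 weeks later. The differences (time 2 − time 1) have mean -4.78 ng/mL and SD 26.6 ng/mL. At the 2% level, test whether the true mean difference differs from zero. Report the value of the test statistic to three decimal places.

-0.719

H0: μ_d = 0; H1: μ_d ≠ 0 (paired t-test on the differences, two-sided).
t = d̄/(s_d/√n) = -4.78/(26.6/√16) = -0.719
df = n − 1 = 15
Two-sided p-value ≈ 0.4833
Since p ≈ 0.4833 > α = 0.02, fail to reject H0; the evidence is not statistically significant.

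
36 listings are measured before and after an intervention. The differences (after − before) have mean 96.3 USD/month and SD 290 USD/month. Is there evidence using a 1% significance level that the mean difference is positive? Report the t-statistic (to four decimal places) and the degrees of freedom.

t = 1.9924, df = 35

H0: μ_d = 0; H1: μ_d > 0 (paired t-test on the differences, right-tailed).
t = d̄/(s_d/√n) = 96.3/(290/√36) = 1.9924
df = n − 1 = 35
p-value = P(T ≥ 1.9924) ≈ 0.0271
Since p ≈ 0.0271 > α = 0.01, fail to reject H0; the data do not provide sufficient evidence against H0.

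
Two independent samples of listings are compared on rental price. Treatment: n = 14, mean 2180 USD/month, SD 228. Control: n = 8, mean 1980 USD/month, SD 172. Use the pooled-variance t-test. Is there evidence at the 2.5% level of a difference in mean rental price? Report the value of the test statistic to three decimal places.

2.148

Let group 1 = treatment, group 2 = control. H0: μ_1 = μ_2; H1: μ_1 ≠ μ_2 (two-sample pooled-variance t-test, two-sided).
s_p² = [(14−1)·228² + (8−1)·172²]/(14+8−2) = 44144
t = (2180 − 1980)/√[44144·(1/14 + 1/8)] = 2.148
df = n₁ + n₂ − 2 = 20
Two-sided p-value ≈ 0.0442
Since p ≈ 0.0442 > α = 0.025, fail to reject H0; the evidence is not statistically significant.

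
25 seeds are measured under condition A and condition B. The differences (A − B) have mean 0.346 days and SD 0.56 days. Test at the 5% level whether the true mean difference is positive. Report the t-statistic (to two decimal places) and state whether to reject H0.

t = 3.09; reject H0

H0: μ_d = 0; H1: μ_d > 0 (paired t-test on the differences, right-tailed).
t = d̄/(s_d/√n) = 0.346/(0.56/√25) = 3.09
df = n − 1 = 24
p-value = P(T ≥ 3.09) ≈ 0.003
Since p ≈ 0.003 < α = 0.05, reject H0; the evidence is statistically significant.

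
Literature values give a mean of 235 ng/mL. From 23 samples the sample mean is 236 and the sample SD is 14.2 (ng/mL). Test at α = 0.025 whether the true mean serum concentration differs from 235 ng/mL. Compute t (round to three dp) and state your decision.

H0: μ = 235; H1: μ ≠ 235 (one-sample t-test, two-sided).
t = (x̄ − μ₀)/(s/√n) = (236 − 235)/(14.2/√23) = 0.338
df = n − 1 = 22
Two-sided p-value ≈ 0.739
Since p ≈ 0.739 > α = 0.025, fail to reject H0; the data do not provide sufficient evidence against H0.

t = 0.338; fail to reject H0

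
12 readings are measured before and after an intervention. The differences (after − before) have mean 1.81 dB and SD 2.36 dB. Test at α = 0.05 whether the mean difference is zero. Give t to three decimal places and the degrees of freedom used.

t = 2.657, df = 11

H0: μ_d = 0; H1: μ_d ≠ 0 (paired t-test on the differences, two-sided).
t = d̄/(s_d/√n) = 1.81/(2.36/√12) = 2.657
df = n − 1 = 11
Two-sided p-value ≈ 0.0223
Since p ≈ 0.0223 < α = 0.05, reject H0; the data support H1.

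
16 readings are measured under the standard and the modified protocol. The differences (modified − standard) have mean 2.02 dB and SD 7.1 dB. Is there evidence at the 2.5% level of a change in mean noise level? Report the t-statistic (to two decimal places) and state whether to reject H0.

t = 1.14; fail to reject H0

H0: μ_d = 0; H1: μ_d ≠ 0 (paired t-test on the differences, two-sided).
t = d̄/(s_d/√n) = 2.02/(7.1/√16) = 1.14
df = n − 1 = 15
Two-sided p-value ≈ 0.2730
Since p ≈ 0.2730 > α = 0.025, fail to reject H0; the evidence is not statistically significant.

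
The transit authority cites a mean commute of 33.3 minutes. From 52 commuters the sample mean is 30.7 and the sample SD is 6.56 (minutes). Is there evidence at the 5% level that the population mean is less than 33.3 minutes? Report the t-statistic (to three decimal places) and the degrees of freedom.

t = -2.858, df = 51

H0: μ = 33.3; H1: μ < 33.3 (one-sample t-test, left-tailed).
t = (x̄ − μ₀)/(s/√n) = (30.7 − 33.3)/(6.56/√52) = -2.858
df = n − 1 = 51
p-value = P(T ≤ -2.858) ≈ 0.003
Since p ≈ 0.003 < α = 0.05, reject H0; the data support H1.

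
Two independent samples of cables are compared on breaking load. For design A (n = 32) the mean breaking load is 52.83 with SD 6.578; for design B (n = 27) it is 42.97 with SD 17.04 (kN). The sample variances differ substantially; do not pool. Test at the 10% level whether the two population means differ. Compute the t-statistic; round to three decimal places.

2.834

Let group 1 = design A, group 2 = design B. H0: μ_1 = μ_2; H1: μ_1 ≠ μ_2 (Welch's two-sample t-test, two-sided).
t = (x̄_1 − x̄_2)/√(s_1²/n_1 + s_2²/n_2) = (52.83 − 42.97)/√(6.578²/32 + 17.04²/27) = 2.834
Welch–Satterthwaite df ≈ 32.52
Two-sided p-value ≈ 0.008
Since p ≈ 0.008 < α = 0.1, reject H0; the data support H1.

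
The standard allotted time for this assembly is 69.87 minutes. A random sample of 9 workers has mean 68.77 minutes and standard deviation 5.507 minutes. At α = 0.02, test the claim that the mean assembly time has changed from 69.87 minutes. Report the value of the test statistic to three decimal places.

-0.599

H0: μ = 69.87; H1: μ ≠ 69.87 (one-sample t-test, two-sided).
t = (x̄ − μ₀)/(s/√n) = (68.77 − 69.87)/(5.507/√9) = -0.599
df = n − 1 = 8
Two-sided p-value ≈ 0.566
Since p ≈ 0.566 > α = 0.02, fail to reject H0; the evidence is not statistically significant.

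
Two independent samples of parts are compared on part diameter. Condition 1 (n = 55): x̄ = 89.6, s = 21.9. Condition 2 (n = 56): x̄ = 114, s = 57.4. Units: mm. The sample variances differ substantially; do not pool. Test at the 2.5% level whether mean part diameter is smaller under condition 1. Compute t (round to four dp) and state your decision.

t = -2.9687; reject H0

Let group 1 = condition 1, group 2 = condition 2. H0: μ_1 = μ_2; H1: μ_1 < μ_2 (Welch's two-sample t-test, left-tailed).
t = (x̄_1 − x̄_2)/√(s_1²/n_1 + s_2²/n_2) = (89.6 − 114)/√(21.9²/55 + 57.4²/56) = -2.9687
Welch–Satterthwaite df ≈ 70.92
p-value = P(T ≤ -2.9687) ≈ 0.0020
Since p ≈ 0.0020 < α = 0.025, reject H0; the evidence is statistically significant.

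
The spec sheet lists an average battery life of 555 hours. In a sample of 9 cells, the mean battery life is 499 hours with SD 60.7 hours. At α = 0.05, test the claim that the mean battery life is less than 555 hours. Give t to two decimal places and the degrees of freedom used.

t = -2.77, df = 8

H0: μ = 555; H1: μ < 555 (one-sample t-test, left-tailed).
t = (x̄ − μ₀)/(s/√n) = (499 − 555)/(60.7/√9) = -2.77
df = n − 1 = 8
p-value = P(T ≤ -2.77) ≈ 0.012
Since p ≈ 0.012 < α = 0.05, reject H0; the data support H1.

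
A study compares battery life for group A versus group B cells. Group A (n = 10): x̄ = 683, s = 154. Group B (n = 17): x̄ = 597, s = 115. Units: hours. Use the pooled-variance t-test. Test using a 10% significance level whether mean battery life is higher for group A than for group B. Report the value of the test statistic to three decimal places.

Let group 1 = group A, group 2 = group B. H0: μ_1 = μ_2; H1: μ_1 > μ_2 (two-sample pooled-variance t-test, right-tailed).
s_p² = [(10−1)·154² + (17−1)·115²]/(10+17−2) = 17001.8
t = (683 − 597)/√[17001.8·(1/10 + 1/17)] = 1.655
df = n₁ + n₂ − 2 = 25
p-value = P(T ≥ 1.655) ≈ 0.055
Since p ≈ 0.055 < α = 0.1, reject H0; the data support H1.

1.655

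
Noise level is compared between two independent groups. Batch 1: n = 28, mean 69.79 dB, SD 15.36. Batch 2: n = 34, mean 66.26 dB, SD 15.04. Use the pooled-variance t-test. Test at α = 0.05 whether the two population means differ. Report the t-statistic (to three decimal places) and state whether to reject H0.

t = 0.911; fail to reject H0

Let group 1 = batch 1, group 2 = batch 2. H0: μ_1 = μ_2; H1: μ_1 ≠ μ_2 (two-sample pooled-variance t-test, two-sided).
s_p² = [(28−1)·15.36² + (34−1)·15.04²]/(28+34−2) = 230.579
t = (69.79 − 66.26)/√[230.579·(1/28 + 1/34)] = 0.911
df = n₁ + n₂ − 2 = 60
Two-sided p-value ≈ 0.3660
Since p ≈ 0.3660 > α = 0.05, fail to reject H0; the data do not provide sufficient evidence against H0.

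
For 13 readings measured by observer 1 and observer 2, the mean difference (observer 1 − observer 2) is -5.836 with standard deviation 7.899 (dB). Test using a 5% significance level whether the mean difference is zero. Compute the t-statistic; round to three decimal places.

-2.664

H0: μ_d = 0; H1: μ_d ≠ 0 (paired t-test on the differences, two-sided).
t = d̄/(s_d/√n) = -5.836/(7.899/√13) = -2.664
df = n − 1 = 12
Two-sided p-value ≈ 0.0206
Since p ≈ 0.0206 < α = 0.05, reject H0; the evidence is statistically significant.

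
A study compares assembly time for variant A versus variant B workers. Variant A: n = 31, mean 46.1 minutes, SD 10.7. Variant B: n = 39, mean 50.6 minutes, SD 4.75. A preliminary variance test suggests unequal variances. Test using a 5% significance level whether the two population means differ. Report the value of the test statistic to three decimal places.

-2.177

Let group 1 = variant A, group 2 = variant B. H0: μ_1 = μ_2; H1: μ_1 ≠ μ_2 (Welch's two-sample t-test, two-sided).
t = (x̄_1 − x̄_2)/√(s_1²/n_1 + s_2²/n_2) = (46.1 − 50.6)/√(10.7²/31 + 4.75²/39) = -2.177
Welch–Satterthwaite df ≈ 39.37
Two-sided p-value ≈ 0.036
Since p ≈ 0.036 < α = 0.05, reject H0; the evidence is statistically significant.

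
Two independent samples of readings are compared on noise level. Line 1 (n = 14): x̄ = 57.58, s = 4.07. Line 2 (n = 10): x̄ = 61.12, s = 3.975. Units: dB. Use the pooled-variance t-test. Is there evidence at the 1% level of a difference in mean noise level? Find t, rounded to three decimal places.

-2.121

Let group 1 = line 1, group 2 = line 2. H0: μ_1 = μ_2; H1: μ_1 ≠ μ_2 (two-sample pooled-variance t-test, two-sided).
s_p² = [(14−1)·4.07² + (10−1)·3.975²]/(14+10−2) = 16.2522
t = (57.58 − 61.12)/√[16.2522·(1/14 + 1/10)] = -2.121
df = n₁ + n₂ − 2 = 22
Two-sided p-value ≈ 0.0454
Since p ≈ 0.0454 > α = 0.01, fail to reject H0; the evidence is not statistically significant.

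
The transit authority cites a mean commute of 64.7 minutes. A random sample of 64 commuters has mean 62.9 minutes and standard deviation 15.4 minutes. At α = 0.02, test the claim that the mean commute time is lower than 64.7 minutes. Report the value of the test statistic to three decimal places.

H0: μ = 64.7; H1: μ < 64.7 (one-sample t-test, left-tailed).
t = (x̄ − μ₀)/(s/√n) = (62.9 − 64.7)/(15.4/√64) = -0.935
df = n − 1 = 63
p-value = P(T ≤ -0.935) ≈ 0.1767
Since p ≈ 0.1767 > α = 0.02, fail to reject H0; the data do not provide sufficient evidence against H0.

-0.935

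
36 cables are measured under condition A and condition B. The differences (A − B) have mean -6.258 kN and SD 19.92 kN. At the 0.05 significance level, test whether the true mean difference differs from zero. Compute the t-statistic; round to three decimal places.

-1.885

H0: μ_d = 0; H1: μ_d ≠ 0 (paired t-test on the differences, two-sided).
t = d̄/(s_d/√n) = -6.258/(19.92/√36) = -1.885
df = n − 1 = 35
Two-sided p-value ≈ 0.0678
Since p ≈ 0.0678 > α = 0.05, fail to reject H0; the data do not provide sufficient evidence against H0.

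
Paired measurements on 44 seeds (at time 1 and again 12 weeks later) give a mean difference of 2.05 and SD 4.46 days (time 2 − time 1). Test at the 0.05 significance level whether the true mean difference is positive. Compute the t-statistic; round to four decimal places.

H0: μ_d = 0; H1: μ_d > 0 (paired t-test on the differences, right-tailed).
t = d̄/(s_d/√n) = 2.05/(4.46/√44) = 3.0489
df = n − 1 = 43
p-value = P(T ≥ 3.0489) ≈ 0.0020
Since p ≈ 0.0020 < α = 0.05, reject H0; the data support H1.

3.0489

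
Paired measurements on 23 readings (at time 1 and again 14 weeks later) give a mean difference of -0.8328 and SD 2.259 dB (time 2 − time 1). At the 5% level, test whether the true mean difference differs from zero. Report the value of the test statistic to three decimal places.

H0: μ_d = 0; H1: μ_d ≠ 0 (paired t-test on the differences, two-sided).
t = d̄/(s_d/√n) = -0.8328/(2.259/√23) = -1.768
df = n − 1 = 22
Two-sided p-value ≈ 0.091
Since p ≈ 0.091 > α = 0.05, fail to reject H0; the evidence is not statistically significant.

-1.768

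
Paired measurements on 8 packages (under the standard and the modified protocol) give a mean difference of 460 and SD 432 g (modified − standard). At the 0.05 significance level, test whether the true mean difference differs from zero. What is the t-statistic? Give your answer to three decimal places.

H0: μ_d = 0; H1: μ_d ≠ 0 (paired t-test on the differences, two-sided).
t = d̄/(s_d/√n) = 460/(432/√8) = 3.012
df = n − 1 = 7
Two-sided p-value ≈ 0.020
Since p ≈ 0.020 < α = 0.05, reject H0; the evidence is statistically significant.

3.012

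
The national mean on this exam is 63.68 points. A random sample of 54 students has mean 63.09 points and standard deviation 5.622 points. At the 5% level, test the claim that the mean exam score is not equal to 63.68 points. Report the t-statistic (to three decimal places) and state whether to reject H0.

t = -0.771; fail to reject H0

H0: μ = 63.68; H1: μ ≠ 63.68 (one-sample t-test, two-sided).
t = (x̄ − μ₀)/(s/√n) = (63.09 − 63.68)/(5.622/√54) = -0.771
df = n − 1 = 53
Two-sided p-value ≈ 0.444
Since p ≈ 0.444 > α = 0.05, fail to reject H0; the data do not provide sufficient evidence against H0.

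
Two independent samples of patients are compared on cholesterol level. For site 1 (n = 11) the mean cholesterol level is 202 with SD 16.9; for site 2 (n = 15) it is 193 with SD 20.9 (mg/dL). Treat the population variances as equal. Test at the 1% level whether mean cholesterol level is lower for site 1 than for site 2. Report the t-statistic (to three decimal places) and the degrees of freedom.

Let group 1 = site 1, group 2 = site 2. H0: μ_1 = μ_2; H1: μ_1 < μ_2 (two-sample pooled-variance t-test, left-tailed).
s_p² = [(11−1)·16.9² + (15−1)·20.9²]/(11+15−2) = 373.81
t = (202 − 193)/√[373.81·(1/11 + 1/15)] = 1.173
df = n₁ + n₂ − 2 = 24
p-value = P(T ≤ 1.173) ≈ 0.8738
Since p ≈ 0.8738 > α = 0.01, fail to reject H0; the data do not provide sufficient evidence against H0.

t = 1.173, df = 24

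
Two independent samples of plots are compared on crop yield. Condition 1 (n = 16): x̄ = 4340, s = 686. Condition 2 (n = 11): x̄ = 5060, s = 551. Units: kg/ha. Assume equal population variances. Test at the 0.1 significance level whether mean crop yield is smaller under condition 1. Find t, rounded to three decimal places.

Let group 1 = condition 1, group 2 = condition 2. H0: μ_1 = μ_2; H1: μ_1 < μ_2 (two-sample pooled-variance t-test, left-tailed).
s_p² = [(16−1)·686² + (11−1)·551²]/(16+11−2) = 403798
t = (4340 − 5060)/√[403798·(1/16 + 1/11)] = -2.893
df = n₁ + n₂ − 2 = 25
p-value = P(T ≤ -2.893) ≈ 0.004
Since p ≈ 0.004 < α = 0.1, reject H0; the evidence is statistically significant.

-2.893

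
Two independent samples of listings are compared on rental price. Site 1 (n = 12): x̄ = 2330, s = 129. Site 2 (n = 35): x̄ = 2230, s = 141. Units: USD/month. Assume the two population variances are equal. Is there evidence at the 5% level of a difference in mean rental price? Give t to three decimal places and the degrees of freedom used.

t = 2.164, df = 45

Let group 1 = site 1, group 2 = site 2. H0: μ_1 = μ_2; H1: μ_1 ≠ μ_2 (two-sample pooled-variance t-test, two-sided).
s_p² = [(12−1)·129² + (35−1)·141²]/(12+35−2) = 19089
t = (2330 − 2230)/√[19089·(1/12 + 1/35)] = 2.164
df = n₁ + n₂ − 2 = 45
Two-sided p-value ≈ 0.036
Since p ≈ 0.036 < α = 0.05, reject H0; the data support H1.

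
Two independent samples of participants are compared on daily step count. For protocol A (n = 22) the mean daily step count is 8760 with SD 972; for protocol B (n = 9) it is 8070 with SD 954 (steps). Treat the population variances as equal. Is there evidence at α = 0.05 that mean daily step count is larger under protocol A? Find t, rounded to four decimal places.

Let group 1 = protocol A, group 2 = protocol B. H0: μ_1 = μ_2; H1: μ_1 > μ_2 (two-sample pooled-variance t-test, right-tailed).
s_p² = [(22−1)·972² + (9−1)·954²]/(22+9−2) = 935220
t = (8760 − 8070)/√[935220·(1/22 + 1/9)] = 1.8032
df = n₁ + n₂ − 2 = 29
p-value = P(T ≥ 1.8032) ≈ 0.041
Since p ≈ 0.041 < α = 0.05, reject H0; the evidence is statistically significant.

1.8032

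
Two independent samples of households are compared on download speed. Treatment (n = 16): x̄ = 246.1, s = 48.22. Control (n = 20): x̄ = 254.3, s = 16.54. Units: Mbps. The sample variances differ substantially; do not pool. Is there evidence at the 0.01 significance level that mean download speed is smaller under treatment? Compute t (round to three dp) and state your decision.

Let group 1 = treatment, group 2 = control. H0: μ_1 = μ_2; H1: μ_1 < μ_2 (Welch's two-sample t-test, left-tailed).
t = (x̄_1 − x̄_2)/√(s_1²/n_1 + s_2²/n_2) = (246.1 − 254.3)/√(48.22²/16 + 16.54²/20) = -0.650
Welch–Satterthwaite df ≈ 17.83
p-value = P(T ≤ -0.650) ≈ 0.262
Since p ≈ 0.262 > α = 0.01, fail to reject H0; the evidence is not statistically significant.

t = -0.650; fail to reject H0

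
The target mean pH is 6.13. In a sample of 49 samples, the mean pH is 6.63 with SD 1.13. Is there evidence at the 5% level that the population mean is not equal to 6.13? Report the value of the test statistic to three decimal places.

H0: μ = 6.13; H1: μ ≠ 6.13 (one-sample t-test, two-sided).
t = (x̄ − μ₀)/(s/√n) = (6.63 − 6.13)/(1.13/√49) = 3.097
df = n − 1 = 48
Two-sided p-value ≈ 0.003
Since p ≈ 0.003 < α = 0.05, reject H0; the data support H1.

3.097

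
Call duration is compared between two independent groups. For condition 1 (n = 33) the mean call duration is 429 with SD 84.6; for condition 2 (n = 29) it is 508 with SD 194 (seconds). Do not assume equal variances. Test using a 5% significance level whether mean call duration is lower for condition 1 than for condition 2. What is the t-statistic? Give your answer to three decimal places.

-2.030

Let group 1 = condition 1, group 2 = condition 2. H0: μ_1 = μ_2; H1: μ_1 < μ_2 (Welch's two-sample t-test, left-tailed).
t = (x̄_1 − x̄_2)/√(s_1²/n_1 + s_2²/n_2) = (429 − 508)/√(84.6²/33 + 194²/29) = -2.030
Welch–Satterthwaite df ≈ 37.23
p-value = P(T ≤ -2.030) ≈ 0.025
Since p ≈ 0.025 < α = 0.05, reject H0; the data support H1.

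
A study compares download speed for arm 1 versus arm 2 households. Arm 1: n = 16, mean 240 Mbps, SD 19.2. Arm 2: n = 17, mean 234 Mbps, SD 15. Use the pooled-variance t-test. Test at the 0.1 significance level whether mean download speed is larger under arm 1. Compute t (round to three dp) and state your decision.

t = 1.004; fail to reject H0

Let group 1 = arm 1, group 2 = arm 2. H0: μ_1 = μ_2; H1: μ_1 > μ_2 (two-sample pooled-variance t-test, right-tailed).
s_p² = [(16−1)·19.2² + (17−1)·15²]/(16+17−2) = 294.503
t = (240 − 234)/√[294.503·(1/16 + 1/17)] = 1.004
df = n₁ + n₂ − 2 = 31
p-value = P(T ≥ 1.004) ≈ 0.1616
Since p ≈ 0.1616 > α = 0.1, fail to reject H0; the evidence is not statistically significant.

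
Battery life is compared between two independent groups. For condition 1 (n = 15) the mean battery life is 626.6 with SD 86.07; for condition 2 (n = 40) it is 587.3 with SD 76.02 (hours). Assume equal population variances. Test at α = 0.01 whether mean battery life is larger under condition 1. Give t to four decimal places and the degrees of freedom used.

Let group 1 = condition 1, group 2 = condition 2. H0: μ_1 = μ_2; H1: μ_1 > μ_2 (two-sample pooled-variance t-test, right-tailed).
s_p² = [(15−1)·86.07² + (40−1)·76.02²]/(15+40−2) = 6209.34
t = (626.6 − 587.3)/√[6209.34·(1/15 + 1/40)] = 1.6473
df = n₁ + n₂ − 2 = 53
p-value = P(T ≥ 1.6473) ≈ 0.0527
Since p ≈ 0.0527 > α = 0.01, fail to reject H0; the evidence is not statistically significant.

t = 1.6473, df = 53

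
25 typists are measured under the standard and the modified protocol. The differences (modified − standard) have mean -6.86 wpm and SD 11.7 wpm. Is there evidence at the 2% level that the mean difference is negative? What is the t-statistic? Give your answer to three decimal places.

H0: μ_d = 0; H1: μ_d < 0 (paired t-test on the differences, left-tailed).
t = d̄/(s_d/√n) = -6.86/(11.7/√25) = -2.932
df = n − 1 = 24
p-value = P(T ≤ -2.932) ≈ 0.0036
Since p ≈ 0.0036 < α = 0.02, reject H0; the data support H1.

-2.932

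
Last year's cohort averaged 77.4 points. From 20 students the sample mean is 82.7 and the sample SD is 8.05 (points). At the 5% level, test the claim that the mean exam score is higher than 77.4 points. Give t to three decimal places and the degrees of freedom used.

H0: μ = 77.4; H1: μ > 77.4 (one-sample t-test, right-tailed).
t = (x̄ − μ₀)/(s/√n) = (82.7 − 77.4)/(8.05/√20) = 2.944
df = n − 1 = 19
p-value = P(T ≥ 2.944) ≈ 0.004
Since p ≈ 0.004 < α = 0.05, reject H0; the data support H1.

t = 2.944, df = 19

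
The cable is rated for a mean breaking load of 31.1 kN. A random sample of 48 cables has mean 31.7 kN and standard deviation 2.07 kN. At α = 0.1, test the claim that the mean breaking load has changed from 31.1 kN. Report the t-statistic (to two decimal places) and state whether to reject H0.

H0: μ = 31.1; H1: μ ≠ 31.1 (one-sample t-test, two-sided).
t = (x̄ − μ₀)/(s/√n) = (31.7 − 31.1)/(2.07/√48) = 2.01
df = n − 1 = 47
Two-sided p-value ≈ 0.0504
Since p ≈ 0.0504 < α = 0.1, reject H0; the data support H1.

t = 2.01; reject H0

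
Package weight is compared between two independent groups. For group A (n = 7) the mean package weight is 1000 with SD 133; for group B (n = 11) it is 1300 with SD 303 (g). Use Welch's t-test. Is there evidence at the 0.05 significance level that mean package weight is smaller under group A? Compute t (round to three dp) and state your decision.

Let group 1 = group A, group 2 = group B. H0: μ_1 = μ_2; H1: μ_1 < μ_2 (Welch's two-sample t-test, left-tailed).
t = (x̄_1 − x̄_2)/√(s_1²/n_1 + s_2²/n_2) = (1000 − 1300)/√(133²/7 + 303²/11) = -2.877
Welch–Satterthwaite df ≈ 14.72
p-value = P(T ≤ -2.877) ≈ 0.0058
Since p ≈ 0.0058 < α = 0.05, reject H0; the data support H1.

t = -2.877; reject H0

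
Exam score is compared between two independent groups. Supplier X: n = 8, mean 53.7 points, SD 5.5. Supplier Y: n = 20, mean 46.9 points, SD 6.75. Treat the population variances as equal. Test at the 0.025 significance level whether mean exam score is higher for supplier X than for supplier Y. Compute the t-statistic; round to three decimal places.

2.525

Let group 1 = supplier X, group 2 = supplier Y. H0: μ_1 = μ_2; H1: μ_1 > μ_2 (two-sample pooled-variance t-test, right-tailed).
s_p² = [(8−1)·5.5² + (20−1)·6.75²]/(8+20−2) = 41.4399
t = (53.7 − 46.9)/√[41.4399·(1/8 + 1/20)] = 2.525
df = n₁ + n₂ − 2 = 26
p-value = P(T ≥ 2.525) ≈ 0.0090
Since p ≈ 0.0090 < α = 0.025, reject H0; the evidence is statistically significant.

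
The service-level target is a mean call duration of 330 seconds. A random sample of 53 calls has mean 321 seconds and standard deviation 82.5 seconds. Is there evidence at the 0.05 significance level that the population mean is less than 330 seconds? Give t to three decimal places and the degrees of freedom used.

H0: μ = 330; H1: μ < 330 (one-sample t-test, left-tailed).
t = (x̄ − μ₀)/(s/√n) = (321 − 330)/(82.5/√53) = -0.794
df = n − 1 = 52
p-value = P(T ≤ -0.794) ≈ 0.215
Since p ≈ 0.215 > α = 0.05, fail to reject H0; the data do not provide sufficient evidence against H0.

t = -0.794, df = 52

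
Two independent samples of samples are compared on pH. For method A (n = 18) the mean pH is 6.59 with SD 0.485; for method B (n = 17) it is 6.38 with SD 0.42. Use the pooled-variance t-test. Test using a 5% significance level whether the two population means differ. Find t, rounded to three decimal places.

1.366

Let group 1 = method A, group 2 = method B. H0: μ_1 = μ_2; H1: μ_1 ≠ μ_2 (two-sample pooled-variance t-test, two-sided).
s_p² = [(18−1)·0.485² + (17−1)·0.42²]/(18+17−2) = 0.206704
t = (6.59 − 6.38)/√[0.206704·(1/18 + 1/17)] = 1.366
df = n₁ + n₂ − 2 = 33
Two-sided p-value ≈ 0.181
Since p ≈ 0.181 > α = 0.05, fail to reject H0; the data do not provide sufficient evidence against H0.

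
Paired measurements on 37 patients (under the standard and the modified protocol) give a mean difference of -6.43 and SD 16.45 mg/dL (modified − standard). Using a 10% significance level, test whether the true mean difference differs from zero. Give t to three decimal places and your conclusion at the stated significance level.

H0: μ_d = 0; H1: μ_d ≠ 0 (paired t-test on the differences, two-sided).
t = d̄/(s_d/√n) = -6.43/(16.45/√37) = -2.378
df = n − 1 = 36
Two-sided p-value ≈ 0.023
Since p ≈ 0.023 < α = 0.1, reject H0; the evidence is statistically significant.

t = -2.378; reject H0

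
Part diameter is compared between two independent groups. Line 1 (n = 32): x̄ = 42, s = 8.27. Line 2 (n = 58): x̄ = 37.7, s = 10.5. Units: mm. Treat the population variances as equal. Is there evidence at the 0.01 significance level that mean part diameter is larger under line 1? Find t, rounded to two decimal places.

2.00

Let group 1 = line 1, group 2 = line 2. H0: μ_1 = μ_2; H1: μ_1 > μ_2 (two-sample pooled-variance t-test, right-tailed).
s_p² = [(32−1)·8.27² + (58−1)·10.5²]/(32+58−2) = 95.5049
t = (42 − 37.7)/√[95.5049·(1/32 + 1/58)] = 2.00
df = n₁ + n₂ − 2 = 88
p-value = P(T ≥ 2.00) ≈ 0.0244
Since p ≈ 0.0244 > α = 0.01, fail to reject H0; the data do not provide sufficient evidence against H0.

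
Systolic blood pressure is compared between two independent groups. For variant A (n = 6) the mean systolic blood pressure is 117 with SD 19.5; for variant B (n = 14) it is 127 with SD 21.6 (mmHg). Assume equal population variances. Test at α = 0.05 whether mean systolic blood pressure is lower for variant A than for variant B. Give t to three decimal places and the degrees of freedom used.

Let group 1 = variant A, group 2 = variant B. H0: μ_1 = μ_2; H1: μ_1 < μ_2 (two-sample pooled-variance t-test, left-tailed).
s_p² = [(6−1)·19.5² + (14−1)·21.6²]/(6+14−2) = 442.585
t = (117 − 127)/√[442.585·(1/6 + 1/14)] = -0.974
df = n₁ + n₂ − 2 = 18
p-value = P(T ≤ -0.974) ≈ 0.171
Since p ≈ 0.171 > α = 0.05, fail to reject H0; the data do not provide sufficient evidence against H0.

t = -0.974, df = 18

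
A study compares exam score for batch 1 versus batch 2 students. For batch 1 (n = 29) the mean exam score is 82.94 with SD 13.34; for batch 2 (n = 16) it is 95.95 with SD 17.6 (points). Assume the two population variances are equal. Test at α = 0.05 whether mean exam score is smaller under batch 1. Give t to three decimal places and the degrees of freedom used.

Let group 1 = batch 1, group 2 = batch 2. H0: μ_1 = μ_2; H1: μ_1 < μ_2 (two-sample pooled-variance t-test, left-tailed).
s_p² = [(29−1)·13.34² + (16−1)·17.6²]/(29+16−2) = 223.934
t = (82.94 − 95.95)/√[223.934·(1/29 + 1/16)] = -2.792
df = n₁ + n₂ − 2 = 43
p-value = P(T ≤ -2.792) ≈ 0.0039
Since p ≈ 0.0039 < α = 0.05, reject H0; the evidence is statistically significant.

t = -2.792, df = 43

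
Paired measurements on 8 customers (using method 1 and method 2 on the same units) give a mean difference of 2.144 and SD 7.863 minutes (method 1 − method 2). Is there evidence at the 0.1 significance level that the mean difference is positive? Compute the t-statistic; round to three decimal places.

0.771

H0: μ_d = 0; H1: μ_d > 0 (paired t-test on the differences, right-tailed).
t = d̄/(s_d/√n) = 2.144/(7.863/√8) = 0.771
df = n − 1 = 7
p-value = P(T ≥ 0.771) ≈ 0.233
Since p ≈ 0.233 > α = 0.1, fail to reject H0; the data do not provide sufficient evidence against H0.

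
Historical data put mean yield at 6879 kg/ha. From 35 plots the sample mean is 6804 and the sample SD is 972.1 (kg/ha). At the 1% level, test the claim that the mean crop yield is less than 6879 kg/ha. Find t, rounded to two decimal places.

-0.46

H0: μ = 6879; H1: μ < 6879 (one-sample t-test, left-tailed).
t = (x̄ − μ₀)/(s/√n) = (6804 − 6879)/(972.1/√35) = -0.46
df = n − 1 = 34
p-value = P(T ≤ -0.46) ≈ 0.325
Since p ≈ 0.325 > α = 0.01, fail to reject H0; the evidence is not statistically significant.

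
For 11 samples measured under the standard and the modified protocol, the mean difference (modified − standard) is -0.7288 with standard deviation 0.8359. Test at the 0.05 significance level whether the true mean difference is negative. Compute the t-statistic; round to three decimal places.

-2.892

H0: μ_d = 0; H1: μ_d < 0 (paired t-test on the differences, left-tailed).
t = d̄/(s_d/√n) = -0.7288/(0.8359/√11) = -2.892
df = n − 1 = 10
p-value = P(T ≤ -2.892) ≈ 0.008
Since p ≈ 0.008 < α = 0.05, reject H0; the data support H1.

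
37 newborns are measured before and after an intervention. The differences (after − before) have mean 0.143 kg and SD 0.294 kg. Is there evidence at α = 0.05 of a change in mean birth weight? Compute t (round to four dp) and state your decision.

t = 2.9586; reject H0

H0: μ_d = 0; H1: μ_d ≠ 0 (paired t-test on the differences, two-sided).
t = d̄/(s_d/√n) = 0.143/(0.294/√37) = 2.9586
df = n − 1 = 36
Two-sided p-value ≈ 0.0054
Since p ≈ 0.0054 < α = 0.05, reject H0; the data support H1.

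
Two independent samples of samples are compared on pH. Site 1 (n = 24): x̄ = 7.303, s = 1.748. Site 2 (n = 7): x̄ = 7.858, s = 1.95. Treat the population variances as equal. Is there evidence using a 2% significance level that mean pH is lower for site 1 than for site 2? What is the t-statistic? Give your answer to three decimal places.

Let group 1 = site 1, group 2 = site 2. H0: μ_1 = μ_2; H1: μ_1 < μ_2 (two-sample pooled-variance t-test, left-tailed).
s_p² = [(24−1)·1.748² + (7−1)·1.95²]/(24+7−2) = 3.21005
t = (7.303 − 7.858)/√[3.21005·(1/24 + 1/7)] = -0.721
df = n₁ + n₂ − 2 = 29
p-value = P(T ≤ -0.721) ≈ 0.2383
Since p ≈ 0.2383 > α = 0.02, fail to reject H0; the evidence is not statistically significant.

-0.721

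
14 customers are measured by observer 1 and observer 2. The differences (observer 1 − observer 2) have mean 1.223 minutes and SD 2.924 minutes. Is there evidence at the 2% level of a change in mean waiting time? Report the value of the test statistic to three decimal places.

H0: μ_d = 0; H1: μ_d ≠ 0 (paired t-test on the differences, two-sided).
t = d̄/(s_d/√n) = 1.223/(2.924/√14) = 1.565
df = n − 1 = 13
Two-sided p-value ≈ 0.142
Since p ≈ 0.142 > α = 0.02, fail to reject H0; the evidence is not statistically significant.

1.565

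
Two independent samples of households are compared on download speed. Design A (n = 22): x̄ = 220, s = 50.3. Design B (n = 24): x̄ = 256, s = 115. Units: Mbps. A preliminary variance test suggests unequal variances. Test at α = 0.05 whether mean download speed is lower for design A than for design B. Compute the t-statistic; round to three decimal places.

Let group 1 = design A, group 2 = design B. H0: μ_1 = μ_2; H1: μ_1 < μ_2 (Welch's two-sample t-test, left-tailed).
t = (x̄_1 − x̄_2)/√(s_1²/n_1 + s_2²/n_2) = (220 − 256)/√(50.3²/22 + 115²/24) = -1.395
Welch–Satterthwaite df ≈ 32.07
p-value = P(T ≤ -1.395) ≈ 0.0863
Since p ≈ 0.0863 > α = 0.05, fail to reject H0; the data do not provide sufficient evidence against H0.

-1.395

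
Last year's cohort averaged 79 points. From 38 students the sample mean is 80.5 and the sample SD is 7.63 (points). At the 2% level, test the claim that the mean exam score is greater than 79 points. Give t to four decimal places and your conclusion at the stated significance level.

H0: μ = 79; H1: μ > 79 (one-sample t-test, right-tailed).
t = (x̄ − μ₀)/(s/√n) = (80.5 − 79)/(7.63/√38) = 1.2119
df = n − 1 = 37
p-value = P(T ≥ 1.2119) ≈ 0.1166
Since p ≈ 0.1166 > α = 0.02, fail to reject H0; the data do not provide sufficient evidence against H0.

t = 1.2119; fail to reject H0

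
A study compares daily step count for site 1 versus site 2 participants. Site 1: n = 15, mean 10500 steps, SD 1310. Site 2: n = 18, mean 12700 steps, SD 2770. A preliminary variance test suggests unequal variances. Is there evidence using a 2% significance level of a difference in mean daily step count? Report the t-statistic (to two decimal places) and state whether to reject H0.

t = -2.99; reject H0

Let group 1 = site 1, group 2 = site 2. H0: μ_1 = μ_2; H1: μ_1 ≠ μ_2 (Welch's two-sample t-test, two-sided).
t = (x̄_1 − x̄_2)/√(s_1²/n_1 + s_2²/n_2) = (10500 − 12700)/√(1310²/15 + 2770²/18) = -2.99
Welch–Satterthwaite df ≈ 25.15
Two-sided p-value ≈ 0.006
Since p ≈ 0.006 < α = 0.02, reject H0; the data support H1.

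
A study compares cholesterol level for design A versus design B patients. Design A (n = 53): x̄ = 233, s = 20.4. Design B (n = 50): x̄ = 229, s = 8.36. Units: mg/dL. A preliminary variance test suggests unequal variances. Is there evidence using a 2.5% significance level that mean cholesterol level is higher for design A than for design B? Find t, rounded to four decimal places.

1.3152

Let group 1 = design A, group 2 = design B. H0: μ_1 = μ_2; H1: μ_1 > μ_2 (Welch's two-sample t-test, right-tailed).
t = (x̄_1 − x̄_2)/√(s_1²/n_1 + s_2²/n_2) = (233 − 229)/√(20.4²/53 + 8.36²/50) = 1.3152
Welch–Satterthwaite df ≈ 69.81
p-value = P(T ≥ 1.3152) ≈ 0.096
Since p ≈ 0.096 > α = 0.025, fail to reject H0; the data do not provide sufficient evidence against H0.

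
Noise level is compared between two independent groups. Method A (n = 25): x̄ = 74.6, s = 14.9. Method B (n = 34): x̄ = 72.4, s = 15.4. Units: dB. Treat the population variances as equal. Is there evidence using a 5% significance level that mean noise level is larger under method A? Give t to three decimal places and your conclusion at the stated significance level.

t = 0.550; fail to reject H0

Let group 1 = method A, group 2 = method B. H0: μ_1 = μ_2; H1: μ_1 > μ_2 (two-sample pooled-variance t-test, right-tailed).
s_p² = [(25−1)·14.9² + (34−1)·15.4²]/(25+34−2) = 230.781
t = (74.6 − 72.4)/√[230.781·(1/25 + 1/34)] = 0.550
df = n₁ + n₂ − 2 = 57
p-value = P(T ≥ 0.550) ≈ 0.2923
Since p ≈ 0.2923 > α = 0.05, fail to reject H0; the data do not provide sufficient evidence against H0.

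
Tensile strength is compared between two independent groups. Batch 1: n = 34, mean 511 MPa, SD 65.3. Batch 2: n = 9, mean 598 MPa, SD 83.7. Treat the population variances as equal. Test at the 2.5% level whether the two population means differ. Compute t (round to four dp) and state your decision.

t = -3.3502; reject H0

Let group 1 = batch 1, group 2 = batch 2. H0: μ_1 = μ_2; H1: μ_1 ≠ μ_2 (two-sample pooled-variance t-test, two-sided).
s_p² = [(34−1)·65.3² + (9−1)·83.7²]/(34+9−2) = 4799.04
t = (511 − 598)/√[4799.04·(1/34 + 1/9)] = -3.3502
df = n₁ + n₂ − 2 = 41
Two-sided p-value ≈ 0.0017
Since p ≈ 0.0017 < α = 0.025, reject H0; the evidence is statistically significant.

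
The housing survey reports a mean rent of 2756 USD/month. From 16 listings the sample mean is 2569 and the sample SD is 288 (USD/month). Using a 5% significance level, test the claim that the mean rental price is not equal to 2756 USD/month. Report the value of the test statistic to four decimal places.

-2.5972

H0: μ = 2756; H1: μ ≠ 2756 (one-sample t-test, two-sided).
t = (x̄ − μ₀)/(s/√n) = (2569 − 2756)/(288/√16) = -2.5972
df = n − 1 = 15
Two-sided p-value ≈ 0.020
Since p ≈ 0.020 < α = 0.05, reject H0; the evidence is statistically significant.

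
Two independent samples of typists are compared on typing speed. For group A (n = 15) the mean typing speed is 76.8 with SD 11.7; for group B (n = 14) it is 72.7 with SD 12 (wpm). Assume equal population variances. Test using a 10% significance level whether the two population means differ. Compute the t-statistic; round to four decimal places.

0.9314

Let group 1 = group A, group 2 = group B. H0: μ_1 = μ_2; H1: μ_1 ≠ μ_2 (two-sample pooled-variance t-test, two-sided).
s_p² = [(15−1)·11.7² + (14−1)·12²]/(15+14−2) = 140.313
t = (76.8 − 72.7)/√[140.313·(1/15 + 1/14)] = 0.9314
df = n₁ + n₂ − 2 = 27
Two-sided p-value ≈ 0.3599
Since p ≈ 0.3599 > α = 0.1, fail to reject H0; the data do not provide sufficient evidence against H0.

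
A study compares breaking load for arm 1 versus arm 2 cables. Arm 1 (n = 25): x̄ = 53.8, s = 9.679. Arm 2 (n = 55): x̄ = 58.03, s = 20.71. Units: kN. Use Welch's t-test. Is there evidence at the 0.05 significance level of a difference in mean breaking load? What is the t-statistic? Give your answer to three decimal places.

-1.245

Let group 1 = arm 1, group 2 = arm 2. H0: μ_1 = μ_2; H1: μ_1 ≠ μ_2 (Welch's two-sample t-test, two-sided).
t = (x̄_1 − x̄_2)/√(s_1²/n_1 + s_2²/n_2) = (53.8 − 58.03)/√(9.679²/25 + 20.71²/55) = -1.245
Welch–Satterthwaite df ≈ 77.90
Two-sided p-value ≈ 0.217
Since p ≈ 0.217 > α = 0.05, fail to reject H0; the data do not provide sufficient evidence against H0.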